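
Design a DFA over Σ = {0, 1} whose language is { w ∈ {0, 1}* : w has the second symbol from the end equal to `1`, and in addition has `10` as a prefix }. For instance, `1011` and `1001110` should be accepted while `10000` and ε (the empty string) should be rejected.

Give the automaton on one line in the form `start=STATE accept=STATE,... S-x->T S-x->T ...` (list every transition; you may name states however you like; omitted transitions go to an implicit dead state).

start=q0 accept=q3,q6 q0-0->q1 q0-1->q2 q1-0->q1 q1-1->q1 q2-0->q3 q2-1->q1 q3-0->q4 q3-1->q5 q4-0->q4 q4-1->q5 q5-0->q3 q5-1->q6 q6-0->q3 q6-1->q6

Handle the two conditions separately and then intersect. The first has 7 states tracking the last 2 symbols read; the second has 4 states tracking whether the input so far still matches the prefix `10`. A product state is a pair (one from each), accepting exactly when both do. After merging equivalent states the machine shrinks.
7 states suffice.
        0   1  
>  q0   q1  q2 
   q1   q1  q1 
   q2   q3  q1 
 * q3   q4  q5 
   q4   q4  q5 
   q5   q3  q6 
 * q6   q3  q6 
(> = start, * = accepting)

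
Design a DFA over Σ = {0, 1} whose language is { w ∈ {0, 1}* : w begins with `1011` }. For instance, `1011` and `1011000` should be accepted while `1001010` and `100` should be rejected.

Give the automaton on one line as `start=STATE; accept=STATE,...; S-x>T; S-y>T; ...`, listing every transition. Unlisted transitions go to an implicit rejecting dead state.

start=q0; accept=q4; q0-0>q5; q0-1>q1; q1-0>q2; q1-1>q5; q2-0>q5; q2-1>q3; q3-0>q5; q3-1>q4; q4-0>q4; q4-1>q4; q5-0>q5; q5-1>q5

Check the first 4 symbols one by one: q0 through q3 record how many have matched `1011` so far; any wrong symbol goes to the dead state q5. After all 4 match we enter the accepting sink q4.
6 states suffice.
        0   1  
>  q0   q5  q1 
   q1   q2  q5 
   q2   q5  q3 
   q3   q5  q4 
 * q4   q4  q4 
   q5   q5  q5 
(> = start, * = accepting)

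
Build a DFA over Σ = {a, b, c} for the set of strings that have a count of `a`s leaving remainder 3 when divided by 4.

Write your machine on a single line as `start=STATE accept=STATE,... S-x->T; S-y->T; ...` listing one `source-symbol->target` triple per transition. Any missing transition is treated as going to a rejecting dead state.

start=q0; accept=q3; q0-a->q1; q0-b->q0; q0-c->q0; q1-a->q2; q1-b->q1; q1-c->q1; q2-a->q3; q2-b->q2; q2-c->q2; q3-a->q0; q3-b->q3; q3-c->q3

The only thing that matters is how many `a`s have appeared, reduced mod 4. Use one state per residue: q0 for 0, …, q3 for 3. Reading `a` moves to the next residue; anything else stays put. q3 is accepting.
        a   b   c  
>  q0   q1  q0  q0 
   q1   q2  q1  q1 
   q2   q3  q2  q2 
 * q3   q0  q3  q3 
(> = start, * = accepting)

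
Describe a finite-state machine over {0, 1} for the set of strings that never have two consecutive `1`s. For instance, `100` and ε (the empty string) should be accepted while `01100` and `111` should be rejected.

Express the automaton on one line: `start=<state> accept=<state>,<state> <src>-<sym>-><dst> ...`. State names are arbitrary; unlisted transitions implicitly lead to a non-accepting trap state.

start=q0 accept=q0,q1 q0-0->q0 q0-1->q1 q1-0->q0 q1-1->q2 q2-0->q2 q2-1->q2

Track partial matches of the forbidden pattern `11`. State q2 is a dead state reached once `11` has occurred; every other state accepts. q0 means no part of `11` is currently matched.
A 3-state machine:
        0   1  
>* q0   q0  q1 
 * q1   q0  q2 
   q2   q2  q2 
(> = start, * = accepting)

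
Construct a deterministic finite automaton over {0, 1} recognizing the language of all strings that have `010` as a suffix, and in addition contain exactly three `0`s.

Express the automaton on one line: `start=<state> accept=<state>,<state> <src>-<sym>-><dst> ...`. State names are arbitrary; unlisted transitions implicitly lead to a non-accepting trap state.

start=q0 accept=q5 q0-0->q1 q0-1->q0 q1-0->q2 q1-1->q1 q2-0->q3 q2-1->q4 q3-0->q3 q3-1->q3 q4-0->q5 q4-1->q3 q5-0->q3 q5-1->q3

Handle the two conditions separately and then intersect. One (4 states) tracks how much of the suffix `010` has currently been matched; the other (5 states) tracks the count of `0`s, saturating at 4. Each combined state is a pair, one component from each; accept when both components accept. Minimizing collapses redundant product states.
        0   1  
>  q0   q1  q0 
   q1   q2  q1 
   q2   q3  q4 
   q3   q3  q3 
   q4   q5  q3 
 * q5   q3  q3 
(> = start, * = accepting)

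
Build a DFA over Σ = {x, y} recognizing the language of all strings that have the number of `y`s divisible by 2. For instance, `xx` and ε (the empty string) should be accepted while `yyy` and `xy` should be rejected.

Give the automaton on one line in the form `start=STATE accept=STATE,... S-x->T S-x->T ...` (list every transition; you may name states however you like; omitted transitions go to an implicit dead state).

start=s0 accept=s0 s0-x->s0 s0-y->s1 s1-x->s1 s1-y->s0

The only thing that matters is how many `y`s have appeared, reduced mod 2. Use one state per residue: s0 for 0, …, s1 for 1. Reading `y` moves to the next residue; anything else stays put. s0 is accepting.
With 2 states:
        x   y  
>* s0   s0  s1 
   s1   s1  s0 
(> = start, * = accepting)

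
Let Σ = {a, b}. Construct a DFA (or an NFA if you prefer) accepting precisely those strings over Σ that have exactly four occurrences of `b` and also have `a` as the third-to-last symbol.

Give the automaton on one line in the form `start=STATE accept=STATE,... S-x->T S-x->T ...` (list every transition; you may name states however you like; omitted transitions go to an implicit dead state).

start=s0 accept=s8,s13,s14,s16 s0-a->s0 s0-b->s1 s1-a->s1 s1-b->s2 s2-a->s3 s2-b->s4 s3-a->s3 s3-b->s5 s4-a->s6 s4-b->s7 s5-a->s6 s5-b->s8 s6-a->s9 s6-b->s10 s7-a->s11 s7-b->s12 s8-a->s11 s8-b->s12 s9-a->s9 s9-b->s13 s10-a->s14 s10-b->s12 s11-a->s15 s11-b->s12 s12-a->s12 s12-b->s12 s13-a->s14 s13-b->s12 s14-a->s15 s14-b->s12 s15-a->s16 s15-b->s12 s16-a->s16 s16-b->s12

Build one automaton per condition and run them in lockstep. The first has 6 states tracking the count of `b`s, saturating at 5; the second has 15 states tracking the last 3 symbols read. A product state is a pair (one from each), accepting exactly when both do. Minimizing collapses redundant product states.
A 17-state machine:
          a    b  
>  s0     s0   s1 
   s1     s1   s2 
   s2     s3   s4 
   s3     s3   s5 
   s4     s6   s7 
   s5     s6   s8 
   s6     s9  s10 
   s7    s11  s12 
 * s8    s11  s12 
   s9     s9  s13 
   s10   s14  s12 
   s11   s15  s12 
   s12   s12  s12 
 * s13   s14  s12 
 * s14   s15  s12 
   s15   s16  s12 
 * s16   s16  s12 
(> = start, * = accepting)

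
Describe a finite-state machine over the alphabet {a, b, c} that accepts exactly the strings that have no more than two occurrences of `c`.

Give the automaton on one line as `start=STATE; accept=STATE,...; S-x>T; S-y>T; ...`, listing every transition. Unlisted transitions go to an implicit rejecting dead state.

Count `c`s, saturating at 3: states S0 through S2 mean 0 through 2 `c`s seen; S3 means more than 2. Each `c` increments (capped at S3); other symbols loop. Accept from {S0, S1, S2}.
A 4-state machine:
        a   b   c  
>* S0   S0  S0  S1 
 * S1   S1  S1  S2 
 * S2   S2  S2  S3 
   S3   S3  S3  S3 
(> = start, * = accepting)

start=S0; accept=S0,S1,S2; S0-a>S0; S0-b>S0; S0-c>S1; S1-a>S1; S1-b>S1; S1-c>S2; S2-a>S2; S2-b>S2; S2-c>S3; S3-a>S3; S3-b>S3; S3-c>S3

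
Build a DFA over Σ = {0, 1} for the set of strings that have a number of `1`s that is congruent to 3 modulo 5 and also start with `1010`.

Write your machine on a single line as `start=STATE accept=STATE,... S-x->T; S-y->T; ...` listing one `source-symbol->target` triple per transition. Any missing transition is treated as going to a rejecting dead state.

start=s0; accept=s6; s0-0->s1; s0-1->s2; s1-0->s1; s1-1->s1; s2-0->s3; s2-1->s1; s3-0->s1; s3-1->s4; s4-0->s5; s4-1->s1; s5-0->s5; s5-1->s6; s6-0->s6; s6-1->s7; s7-0->s7; s7-1->s8; s8-0->s8; s8-1->s9; s9-0->s9; s9-1->s5

Handle the two conditions separately and then intersect. The first has 5 states tracking the count of `1`s modulo 5; the second has 6 states tracking whether the input so far still matches the prefix `1010`. A product state is a pair (one from each), accepting exactly when both do. Minimizing collapses redundant product states.
A 10-state machine:
        0   1  
>  s0   s1  s2 
   s1   s1  s1 
   s2   s3  s1 
   s3   s1  s4 
   s4   s5  s1 
   s5   s5  s6 
 * s6   s6  s7 
   s7   s7  s8 
   s8   s8  s9 
   s9   s9  s5 
(> = start, * = accepting)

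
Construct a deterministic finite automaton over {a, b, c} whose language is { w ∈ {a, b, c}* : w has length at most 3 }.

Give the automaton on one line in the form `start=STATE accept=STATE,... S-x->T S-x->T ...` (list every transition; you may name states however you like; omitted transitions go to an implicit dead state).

We only need to distinguish lengths 0, 1, …, 3, and '>3'. Chain S0 → S1 → S2 → S3 → S4 on every symbol, with S4 looping. Accepting states: {S0, S1, S2, S3}.
With 5 states:
        a   b   c  
>* S0   S1  S1  S1 
 * S1   S2  S2  S2 
 * S2   S3  S3  S3 
 * S3   S4  S4  S4 
   S4   S4  S4  S4 
(> = start, * = accepting)

start=S0 accept=S0,S1,S2,S3 S0-a->S1 S0-b->S1 S0-c->S1 S1-a->S2 S1-b->S2 S1-c->S2 S2-a->S3 S2-b->S3 S2-c->S3 S3-a->S4 S3-b->S4 S3-c->S4 S4-a->S4 S4-b->S4 S4-c->S4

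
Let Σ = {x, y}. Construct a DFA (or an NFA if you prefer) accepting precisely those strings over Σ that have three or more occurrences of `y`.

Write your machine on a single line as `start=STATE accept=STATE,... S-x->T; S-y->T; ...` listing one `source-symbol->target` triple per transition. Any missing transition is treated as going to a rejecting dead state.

start=A; accept=D,E; A-x->A; A-y->B; B-x->B; B-y->C; C-x->C; C-y->D; D-x->D; D-y->E; E-x->E; E-y->E

Only the number of `y`s matters, and only up to 4. Make a chain A → B → C → D → E advanced by each `y` (with E absorbing); every other symbol self-loops. The accepting set is {D, E}.
5 states suffice.
       x  y 
>  A   A  B 
   B   B  C 
   C   C  D 
 * D   D  E 
 * E   E  E 
(> = start, * = accepting)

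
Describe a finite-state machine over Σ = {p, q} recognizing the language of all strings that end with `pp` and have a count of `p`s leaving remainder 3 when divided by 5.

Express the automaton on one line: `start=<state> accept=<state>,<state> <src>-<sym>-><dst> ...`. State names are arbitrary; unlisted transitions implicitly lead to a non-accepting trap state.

start=s0 accept=s3 s0-p->s1 s0-q->s0 s1-p->s2 s1-q->s1 s2-p->s3 s2-q->s4 s3-p->s5 s3-q->s6 s4-p->s6 s4-q->s4 s5-p->s0 s5-q->s5 s6-p->s5 s6-q->s6

Build one automaton per condition and run them in lockstep. One (3 states) tracks how much of the suffix `pp` has currently been matched; the other (5 states) tracks the count of `p`s modulo 5. Each combined state is a pair, one component from each; accept when both components accept. Equivalent product states are then merged.
With 7 states:
        p   q  
>  s0   s1  s0 
   s1   s2  s1 
   s2   s3  s4 
 * s3   s5  s6 
   s4   s6  s4 
   s5   s0  s5 
   s6   s5  s6 
(> = start, * = accepting)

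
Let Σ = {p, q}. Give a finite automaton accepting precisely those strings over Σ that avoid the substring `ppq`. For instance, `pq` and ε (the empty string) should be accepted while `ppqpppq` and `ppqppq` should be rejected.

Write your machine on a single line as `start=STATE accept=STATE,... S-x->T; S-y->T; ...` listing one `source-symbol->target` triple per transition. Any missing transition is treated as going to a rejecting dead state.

start=S0; accept=S0,S1,S2; S0-p->S1; S0-q->S0; S1-p->S2; S1-q->S0; S2-p->S2; S2-q->S3; S3-p->S3; S3-q->S3

This is the complement of 'contains `ppq`'. Use the same substring-matching states — S0 through S3 holding how much of `ppq` has just been matched — but flip the accepting set: everything except the trap S3 accepts.
A 4-state machine:
        p   q  
>* S0   S1  S0 
 * S1   S2  S0 
 * S2   S2  S3 
   S3   S3  S3 
(> = start, * = accepting)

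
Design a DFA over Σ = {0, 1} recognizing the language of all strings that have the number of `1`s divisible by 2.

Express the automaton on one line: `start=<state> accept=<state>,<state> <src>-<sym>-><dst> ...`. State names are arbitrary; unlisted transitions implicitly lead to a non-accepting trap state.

The only thing that matters is how many `1`s have appeared, reduced mod 2. Use one state per residue: S0 for 0, …, S1 for 1. Reading `1` moves to the next residue; anything else stays put. S0 is accepting.
With 2 states:
        0   1  
>* S0   S0  S1 
   S1   S1  S0 
(> = start, * = accepting)

start=S0 accept=S0 S0-0->S0 S0-1->S1 S1-0->S1 S1-1->S0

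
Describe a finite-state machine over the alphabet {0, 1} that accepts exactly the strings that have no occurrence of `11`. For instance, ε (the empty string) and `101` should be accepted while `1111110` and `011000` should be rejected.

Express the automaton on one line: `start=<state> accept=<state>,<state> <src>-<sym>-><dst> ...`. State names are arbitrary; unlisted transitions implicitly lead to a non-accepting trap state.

start=s0 accept=s0,s1 s0-0->s0 s0-1->s1 s1-0->s0 s1-1->s2 s2-0->s2 s2-1->s2

This is the complement of 'contains `11`'. Use the same substring-matching states — s0 through s2 holding how much of `11` has just been matched — but flip the accepting set: everything except the trap s2 accepts.
With 3 states:
        0   1  
>* s0   s0  s1 
 * s1   s0  s2 
   s2   s2  s2 
(> = start, * = accepting)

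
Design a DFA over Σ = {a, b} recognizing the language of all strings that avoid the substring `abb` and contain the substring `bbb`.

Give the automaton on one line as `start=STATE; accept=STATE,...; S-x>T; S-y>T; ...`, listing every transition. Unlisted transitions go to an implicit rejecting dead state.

start=s0; accept=s4,s5,s6; s0-a>s1; s0-b>s2; s1-a>s1; s1-b>s1; s2-a>s1; s2-b>s3; s3-a>s1; s3-b>s4; s4-a>s5; s4-b>s4; s5-a>s5; s5-b>s6; s6-a>s5; s6-b>s1

Run two small machines in parallel and take their product. The first has 4 states tracking partial matches of the forbidden pattern `abb`; the second has 4 states tracking whether and how much of `bbb` has been seen. A product state is a pair (one from each), accepting exactly when both do. Minimizing collapses redundant product states.
        a   b  
>  s0   s1  s2 
   s1   s1  s1 
   s2   s1  s3 
   s3   s1  s4 
 * s4   s5  s4 
 * s5   s5  s6 
 * s6   s5  s1 
(> = start, * = accepting)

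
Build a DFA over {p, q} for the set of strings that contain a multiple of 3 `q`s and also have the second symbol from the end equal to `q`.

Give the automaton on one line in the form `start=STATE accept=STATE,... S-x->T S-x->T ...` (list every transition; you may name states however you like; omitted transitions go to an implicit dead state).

start=A accept=E,G A-p->A A-q->B B-p->B B-q->C C-p->D C-q->E D-p->D D-q->F E-p->G E-q->B F-p->G F-q->B G-p->A G-q->B

Build one automaton per condition and run them in lockstep. The first has 3 states tracking the count of `q`s modulo 3; the second has 7 states tracking the last 2 symbols read. A product state is a pair (one from each), accepting exactly when both do. After merging equivalent states the machine shrinks.
A 7-state machine:
       p  q 
>  A   A  B 
   B   B  C 
   C   D  E 
   D   D  F 
 * E   G  B 
   F   G  B 
 * G   A  B 
(> = start, * = accepting)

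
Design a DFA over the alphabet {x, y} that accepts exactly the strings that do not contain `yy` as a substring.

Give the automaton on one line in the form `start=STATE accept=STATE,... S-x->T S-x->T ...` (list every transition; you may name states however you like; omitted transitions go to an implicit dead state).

start=q0 accept=q0,q1 q0-x->q0 q0-y->q1 q1-x->q0 q1-y->q2 q2-x->q2 q2-y->q2

This is the complement of 'contains `yy`'. Use the same substring-matching states — q0 through q2 holding how much of `yy` has just been matched — but flip the accepting set: everything except the trap q2 accepts.
With 3 states:
        x   y  
>* q0   q0  q1 
 * q1   q0  q2 
   q2   q2  q2 
(> = start, * = accepting)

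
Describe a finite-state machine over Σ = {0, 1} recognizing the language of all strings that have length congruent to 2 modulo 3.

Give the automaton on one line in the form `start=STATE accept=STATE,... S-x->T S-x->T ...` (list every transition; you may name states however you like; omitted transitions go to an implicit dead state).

Only the length mod 3 matters, so use a 3-cycle: from any state, every input symbol moves to the next state, wrapping q2 back to q0. Mark q2 accepting.
With 3 states:
        0   1  
>  q0   q1  q1 
   q1   q2  q2 
 * q2   q0  q0 
(> = start, * = accepting)

start=q0 accept=q2 q0-0->q1 q0-1->q1 q1-0->q2 q1-1->q2 q2-0->q0 q2-1->q0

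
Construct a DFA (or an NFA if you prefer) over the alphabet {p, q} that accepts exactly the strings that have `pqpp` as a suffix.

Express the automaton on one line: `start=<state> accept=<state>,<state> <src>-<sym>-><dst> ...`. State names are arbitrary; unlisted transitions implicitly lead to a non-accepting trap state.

start=A accept=E A-p->B A-q->A B-p->B B-q->C C-p->D C-q->A D-p->E D-q->C E-p->B E-q->C

Remember how much of `pqpp` the current input suffix matches. State A means no match yet; B means the last symbol is `p`; C means the last 2 symbols are `pq`; D means the last 3 symbols are `pqp`; E means the last 4 symbols are `pqpp`. Only E accepts. On a mismatch, fall back to the longest proper suffix that is still a prefix of `pqpp`.
5 states suffice.
       p  q 
>  A   B  A 
   B   B  C 
   C   D  A 
   D   E  C 
 * E   B  C 
(> = start, * = accepting)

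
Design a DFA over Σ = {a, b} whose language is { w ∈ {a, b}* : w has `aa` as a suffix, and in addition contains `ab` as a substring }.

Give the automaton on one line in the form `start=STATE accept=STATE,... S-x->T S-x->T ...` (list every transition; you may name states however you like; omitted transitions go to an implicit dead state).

start=q0 accept=q5 q0-a->q1 q0-b->q0 q1-a->q2 q1-b->q3 q2-a->q2 q2-b->q3 q3-a->q4 q3-b->q3 q4-a->q5 q4-b->q3 q5-a->q5 q5-b->q3

Build one automaton per condition and run them in lockstep. The first has 3 states tracking how much of the suffix `aa` has currently been matched; the second has 3 states tracking whether and how much of `ab` has been seen. A product state is a pair (one from each), accepting exactly when both do.
6 states suffice.
        a   b  
>  q0   q1  q0 
   q1   q2  q3 
   q2   q2  q3 
   q3   q4  q3 
   q4   q5  q3 
 * q5   q5  q3 
(> = start, * = accepting)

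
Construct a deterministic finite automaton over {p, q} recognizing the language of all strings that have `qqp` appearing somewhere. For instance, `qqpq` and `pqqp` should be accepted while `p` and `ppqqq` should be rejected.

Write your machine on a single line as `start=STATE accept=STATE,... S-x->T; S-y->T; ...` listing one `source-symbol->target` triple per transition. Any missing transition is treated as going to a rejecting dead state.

Track how much of `qqp` has been matched so far: state A is no progress, D is the absorbing accept state reached once `qqp` has occurred. Intermediate states record partial matches; on a mismatch, fall back to the longest reusable overlap.
With 4 states:
       p  q 
>  A   A  B 
   B   A  C 
   C   D  C 
 * D   D  D 
(> = start, * = accepting)

start=A; accept=D; A-p->A; A-q->B; B-p->A; B-q->C; C-p->D; C-q->C; D-p->D; D-q->D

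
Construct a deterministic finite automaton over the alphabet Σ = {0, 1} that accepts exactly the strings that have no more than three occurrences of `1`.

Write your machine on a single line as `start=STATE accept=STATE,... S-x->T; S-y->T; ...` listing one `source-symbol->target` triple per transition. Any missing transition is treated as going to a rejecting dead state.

Count `1`s, saturating at 4: states q0 through q3 mean 0 through 3 `1`s seen; q4 means more than 3. Each `1` increments (capped at q4); other symbols loop. Accept from {q0, q1, q2, q3}.
With 5 states:
        0   1  
>* q0   q0  q1 
 * q1   q1  q2 
 * q2   q2  q3 
 * q3   q3  q4 
   q4   q4  q4 
(> = start, * = accepting)

start=q0; accept=q0,q1,q2,q3; q0-0->q0; q0-1->q1; q1-0->q1; q1-1->q2; q2-0->q2; q2-1->q3; q3-0->q3; q3-1->q4; q4-0->q4; q4-1->q4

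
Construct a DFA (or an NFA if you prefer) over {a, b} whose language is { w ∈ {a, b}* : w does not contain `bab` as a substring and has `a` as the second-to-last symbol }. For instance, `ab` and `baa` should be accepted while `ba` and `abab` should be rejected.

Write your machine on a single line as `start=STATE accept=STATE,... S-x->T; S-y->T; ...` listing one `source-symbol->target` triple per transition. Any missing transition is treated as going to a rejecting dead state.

Handle the two conditions separately and then intersect. One (4 states) tracks partial matches of the forbidden pattern `bab`; the other (7 states) tracks the last 2 symbols read. Each combined state is a pair, one component from each; accept when both components accept. Minimizing collapses redundant product states.
With 7 states:
        a   b  
>  q0   q1  q2 
   q1   q3  q4 
   q2   q5  q2 
 * q3   q3  q4 
 * q4   q5  q2 
   q5   q3  q6 
   q6   q6  q6 
(> = start, * = accepting)

start=q0; accept=q3,q4; q0-a->q1; q0-b->q2; q1-a->q3; q1-b->q4; q2-a->q5; q2-b->q2; q3-a->q3; q3-b->q4; q4-a->q5; q4-b->q2; q5-a->q3; q5-b->q6; q6-a->q6; q6-b->q6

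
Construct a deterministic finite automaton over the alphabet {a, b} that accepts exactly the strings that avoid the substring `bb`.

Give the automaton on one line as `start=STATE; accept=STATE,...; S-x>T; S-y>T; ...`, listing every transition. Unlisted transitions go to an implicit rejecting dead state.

start=q0; accept=q0,q1; q0-a>q0; q0-b>q1; q1-a>q0; q1-b>q2; q2-a>q2; q2-b>q2

Track partial matches of the forbidden pattern `bb`. State q2 is a dead state reached once `bb` has occurred; every other state accepts. q0 means no part of `bb` is currently matched.
With 3 states:
        a   b  
>* q0   q0  q1 
 * q1   q0  q2 
   q2   q2  q2 
(> = start, * = accepting)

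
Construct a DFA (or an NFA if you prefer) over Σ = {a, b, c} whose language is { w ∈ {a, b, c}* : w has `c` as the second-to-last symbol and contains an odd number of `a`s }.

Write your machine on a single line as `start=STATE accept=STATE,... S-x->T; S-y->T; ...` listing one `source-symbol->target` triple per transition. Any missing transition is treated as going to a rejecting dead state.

start=s0; accept=s10,s20,s21; s0-a->s1; s0-b->s2; s0-c->s3; s1-a->s4; s1-b->s5; s1-c->s6; s2-a->s7; s2-b->s8; s2-c->s9; s3-a->s10; s3-b->s11; s3-c->s12; s4-a->s13; s4-b->s14; s4-c->s15; s5-a->s16; s5-b->s17; s5-c->s18; s6-a->s19; s6-b->s20; s6-c->s21; s7-a->s4; s7-b->s5; s7-c->s6; s8-a->s7; s8-b->s8; s8-c->s9; s9-a->s10; s9-b->s11; s9-c->s12; s10-a->s4; s10-b->s5; s10-c->s6; s11-a->s7; s11-b->s8; s11-c->s9; s12-a->s10; s12-b->s11; s12-c->s12; s13-a->s4; s13-b->s5; s13-c->s6; s14-a->s7; s14-b->s8; s14-c->s9; s15-a->s10; s15-b->s11; s15-c->s12; s16-a->s13; s16-b->s14; s16-c->s15; s17-a->s16; s17-b->s17; s17-c->s18; s18-a->s19; s18-b->s20; s18-c->s21; s19-a->s13; s19-b->s14; s19-c->s15; s20-a->s16; s20-b->s17; s20-c->s18; s21-a->s19; s21-b->s20; s21-c->s21

Handle the two conditions separately and then intersect. The first has 13 states tracking the last 2 symbols read; the second has 2 states tracking the count of `a`s modulo 2. A product state is a pair (one from each), accepting exactly when both do.
22 states suffice.
          a    b    c  
>  s0     s1   s2   s3 
   s1     s4   s5   s6 
   s2     s7   s8   s9 
   s3    s10  s11  s12 
   s4    s13  s14  s15 
   s5    s16  s17  s18 
   s6    s19  s20  s21 
   s7     s4   s5   s6 
   s8     s7   s8   s9 
   s9    s10  s11  s12 
 * s10    s4   s5   s6 
   s11    s7   s8   s9 
   s12   s10  s11  s12 
   s13    s4   s5   s6 
   s14    s7   s8   s9 
   s15   s10  s11  s12 
   s16   s13  s14  s15 
   s17   s16  s17  s18 
   s18   s19  s20  s21 
   s19   s13  s14  s15 
 * s20   s16  s17  s18 
 * s21   s19  s20  s21 
(> = start, * = accepting)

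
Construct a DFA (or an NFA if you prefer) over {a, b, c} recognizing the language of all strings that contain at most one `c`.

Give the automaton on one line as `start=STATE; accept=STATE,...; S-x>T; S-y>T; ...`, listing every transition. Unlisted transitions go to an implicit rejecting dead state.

start=S0; accept=S0,S1; S0-a>S0; S0-b>S0; S0-c>S1; S1-a>S1; S1-b>S1; S1-c>S2; S2-a>S2; S2-b>S2; S2-c>S2

Only the number of `c`s matters, and only up to 2. Make a chain S0 → S1 → S2 advanced by each `c` (with S2 absorbing); every other symbol self-loops. The accepting set is {S0, S1}.
3 states suffice.
        a   b   c  
>* S0   S0  S0  S1 
 * S1   S1  S1  S2 
   S2   S2  S2  S2 
(> = start, * = accepting)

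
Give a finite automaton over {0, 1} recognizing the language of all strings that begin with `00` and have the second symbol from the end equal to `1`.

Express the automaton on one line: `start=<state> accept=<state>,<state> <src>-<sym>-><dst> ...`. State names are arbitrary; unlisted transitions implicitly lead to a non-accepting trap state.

start=A accept=F,G A-0->B A-1->C B-0->D B-1->C C-0->C C-1->C D-0->D D-1->E E-0->F E-1->G F-0->D F-1->E G-0->F G-1->G

Handle the two conditions separately and then intersect. The first has 4 states tracking whether the input so far still matches the prefix `00`; the second has 7 states tracking the last 2 symbols read. A product state is a pair (one from each), accepting exactly when both do. Equivalent product states are then merged.
A 7-state machine:
       0  1 
>  A   B  C 
   B   D  C 
   C   C  C 
   D   D  E 
   E   F  G 
 * F   D  E 
 * G   F  G 
(> = start, * = accepting)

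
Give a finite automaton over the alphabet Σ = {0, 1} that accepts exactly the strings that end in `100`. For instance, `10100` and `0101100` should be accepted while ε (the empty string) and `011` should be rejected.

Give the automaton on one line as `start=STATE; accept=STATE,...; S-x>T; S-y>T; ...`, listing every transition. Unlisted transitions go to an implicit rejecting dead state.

start=q0; accept=q3; q0-0>q0; q0-1>q1; q1-0>q2; q1-1>q1; q2-0>q3; q2-1>q1; q3-0>q0; q3-1>q1

Remember how much of `100` the current input suffix matches. State q0 means no match yet; q1 means the last symbol is `1`; q2 means the last 2 symbols are `10`; q3 means the last 3 symbols are `100`. Only q3 accepts. On a mismatch, fall back to the longest proper suffix that is still a prefix of `100`.
A 4-state machine:
        0   1  
>  q0   q0  q1 
   q1   q2  q1 
   q2   q3  q1 
 * q3   q0  q1 
(> = start, * = accepting)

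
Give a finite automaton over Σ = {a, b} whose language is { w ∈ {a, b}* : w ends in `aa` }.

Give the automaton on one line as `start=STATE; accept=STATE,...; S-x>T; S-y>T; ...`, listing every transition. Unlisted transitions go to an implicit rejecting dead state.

Let each state record the length of the longest suffix of the input read so far that is also a prefix of `aa`. q1 means the last symbol is `a`; q2 means the last 2 symbols are `aa`. Accept only at q2, where the string currently ends in `aa`.
A 3-state machine:
        a   b  
>  q0   q1  q0 
   q1   q2  q0 
 * q2   q2  q0 
(> = start, * = accepting)

start=q0; accept=q2; q0-a>q1; q0-b>q0; q1-a>q2; q1-b>q0; q2-a>q2; q2-b>q0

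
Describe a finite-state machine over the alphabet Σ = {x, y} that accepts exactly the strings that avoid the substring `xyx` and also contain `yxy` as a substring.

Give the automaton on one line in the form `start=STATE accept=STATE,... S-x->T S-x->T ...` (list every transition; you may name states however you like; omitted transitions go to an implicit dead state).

Handle the two conditions separately and then intersect. The first has 4 states tracking partial matches of the forbidden pattern `xyx`; the second has 4 states tracking whether and how much of `yxy` has been seen. A product state is a pair (one from each), accepting exactly when both do. After merging equivalent states the machine shrinks.
A 9-state machine:
        x   y  
>  s0   s1  s2 
   s1   s1  s3 
   s2   s4  s2 
   s3   s5  s2 
   s4   s1  s6 
   s5   s5  s5 
 * s6   s5  s7 
 * s7   s8  s7 
 * s8   s8  s6 
(> = start, * = accepting)

start=s0 accept=s6,s7,s8 s0-x->s1 s0-y->s2 s1-x->s1 s1-y->s3 s2-x->s4 s2-y->s2 s3-x->s5 s3-y->s2 s4-x->s1 s4-y->s6 s5-x->s5 s5-y->s5 s6-x->s5 s6-y->s7 s7-x->s8 s7-y->s7 s8-x->s8 s8-y->s6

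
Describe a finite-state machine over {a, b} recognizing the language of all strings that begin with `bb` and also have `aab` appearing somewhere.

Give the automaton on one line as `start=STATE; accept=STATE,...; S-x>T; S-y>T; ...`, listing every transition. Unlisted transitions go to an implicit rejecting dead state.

start=q0; accept=q6; q0-a>q1; q0-b>q2; q1-a>q1; q1-b>q1; q2-a>q1; q2-b>q3; q3-a>q4; q3-b>q3; q4-a>q5; q4-b>q3; q5-a>q5; q5-b>q6; q6-a>q6; q6-b>q6

Handle the two conditions separately and then intersect. One (4 states) tracks whether the input so far still matches the prefix `bb`; the other (4 states) tracks whether and how much of `aab` has been seen. Each combined state is a pair, one component from each; accept when both components accept. After merging equivalent states the machine shrinks.
With 7 states:
        a   b  
>  q0   q1  q2 
   q1   q1  q1 
   q2   q1  q3 
   q3   q4  q3 
   q4   q5  q3 
   q5   q5  q6 
 * q6   q6  q6 
(> = start, * = accepting)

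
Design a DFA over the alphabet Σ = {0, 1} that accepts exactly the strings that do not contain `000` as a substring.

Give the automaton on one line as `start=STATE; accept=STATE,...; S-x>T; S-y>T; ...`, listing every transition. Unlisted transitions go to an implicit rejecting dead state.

Track partial matches of the forbidden pattern `000`. State q3 is a dead state reached once `000` has occurred; every other state accepts. q0 means no part of `000` is currently matched.
4 states suffice.
        0   1  
>* q0   q1  q0 
 * q1   q2  q0 
 * q2   q3  q0 
   q3   q3  q3 
(> = start, * = accepting)

start=q0; accept=q0,q1,q2; q0-0>q1; q0-1>q0; q1-0>q2; q1-1>q0; q2-0>q3; q2-1>q0; q3-0>q3; q3-1>q3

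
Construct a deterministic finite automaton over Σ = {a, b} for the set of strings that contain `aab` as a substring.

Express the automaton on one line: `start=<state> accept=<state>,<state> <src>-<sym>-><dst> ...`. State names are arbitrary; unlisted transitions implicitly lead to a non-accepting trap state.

start=q0 accept=q3 q0-a->q1 q0-b->q0 q1-a->q2 q1-b->q0 q2-a->q2 q2-b->q3 q3-a->q3 q3-b->q3

Track how much of `aab` has been matched so far: state q0 is no progress, q3 is the absorbing accept state reached once `aab` has occurred. Intermediate states record partial matches; on a mismatch, fall back to the longest reusable overlap.
A 4-state machine:
        a   b  
>  q0   q1  q0 
   q1   q2  q0 
   q2   q2  q3 
 * q3   q3  q3 
(> = start, * = accepting)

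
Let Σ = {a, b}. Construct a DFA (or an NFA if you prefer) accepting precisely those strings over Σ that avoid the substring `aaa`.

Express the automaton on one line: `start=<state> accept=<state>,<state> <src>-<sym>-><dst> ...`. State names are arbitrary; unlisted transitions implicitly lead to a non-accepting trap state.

Track partial matches of the forbidden pattern `aaa`. State q3 is a dead state reached once `aaa` has occurred; every other state accepts. q0 means no part of `aaa` is currently matched.
With 4 states:
        a   b  
>* q0   q1  q0 
 * q1   q2  q0 
 * q2   q3  q0 
   q3   q3  q3 
(> = start, * = accepting)

start=q0 accept=q0,q1,q2 q0-a->q1 q0-b->q0 q1-a->q2 q1-b->q0 q2-a->q3 q2-b->q0 q3-a->q3 q3-b->q3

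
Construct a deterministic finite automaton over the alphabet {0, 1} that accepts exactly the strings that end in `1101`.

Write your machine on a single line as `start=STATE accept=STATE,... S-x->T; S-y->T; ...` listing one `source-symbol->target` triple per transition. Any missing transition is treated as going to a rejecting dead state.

start=A; accept=E; A-0->A; A-1->B; B-0->A; B-1->C; C-0->D; C-1->C; D-0->A; D-1->E; E-0->A; E-1->C

Remember how much of `1101` the current input suffix matches. State A means no match yet; B means the last symbol is `1`; C means the last 2 symbols are `11`; D means the last 3 symbols are `110`; E means the last 4 symbols are `1101`. Only E accepts. On a mismatch, fall back to the longest proper suffix that is still a prefix of `1101`.
With 5 states:
       0  1 
>  A   A  B 
   B   A  C 
   C   D  C 
   D   A  E 
 * E   A  C 
(> = start, * = accepting)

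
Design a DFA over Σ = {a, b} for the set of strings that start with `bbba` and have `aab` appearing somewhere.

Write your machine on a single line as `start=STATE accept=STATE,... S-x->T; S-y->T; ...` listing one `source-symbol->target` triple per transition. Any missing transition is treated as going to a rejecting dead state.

start=q0; accept=q8; q0-a->q1; q0-b->q2; q1-a->q1; q1-b->q1; q2-a->q1; q2-b->q3; q3-a->q1; q3-b->q4; q4-a->q5; q4-b->q1; q5-a->q6; q5-b->q7; q6-a->q6; q6-b->q8; q7-a->q5; q7-b->q7; q8-a->q8; q8-b->q8

Build one automaton per condition and run them in lockstep. One (6 states) tracks whether the input so far still matches the prefix `bbba`; the other (4 states) tracks whether and how much of `aab` has been seen. Each combined state is a pair, one component from each; accept when both components accept. Equivalent product states are then merged.
With 9 states:
        a   b  
>  q0   q1  q2 
   q1   q1  q1 
   q2   q1  q3 
   q3   q1  q4 
   q4   q5  q1 
   q5   q6  q7 
   q6   q6  q8 
   q7   q5  q7 
 * q8   q8  q8 
(> = start, * = accepting)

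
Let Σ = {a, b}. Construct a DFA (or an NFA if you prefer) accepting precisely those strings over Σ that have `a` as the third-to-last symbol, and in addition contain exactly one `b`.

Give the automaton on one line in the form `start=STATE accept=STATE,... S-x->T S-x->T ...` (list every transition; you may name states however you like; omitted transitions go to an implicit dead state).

Build one automaton per condition and run them in lockstep. One (15 states) tracks the last 3 symbols read; the other (3 states) tracks the count of `b`s, saturating at 2. Each combined state is a pair, one component from each; accept when both components accept. Equivalent product states are then merged.
With 11 states:
          a    b  
>  S0     S1   S2 
   S1     S3   S4 
   S2     S5   S6 
   S3     S3   S7 
   S4     S8   S6 
   S5     S9   S6 
   S6     S6   S6 
 * S7     S8   S6 
 * S8     S9   S6 
   S9    S10   S6 
 * S10   S10   S6 
(> = start, * = accepting)

start=S0 accept=S7,S8,S10 S0-a->S1 S0-b->S2 S1-a->S3 S1-b->S4 S2-a->S5 S2-b->S6 S3-a->S3 S3-b->S7 S4-a->S8 S4-b->S6 S5-a->S9 S5-b->S6 S6-a->S6 S6-b->S6 S7-a->S8 S7-b->S6 S8-a->S9 S8-b->S6 S9-a->S10 S9-b->S6 S10-a->S10 S10-b->S6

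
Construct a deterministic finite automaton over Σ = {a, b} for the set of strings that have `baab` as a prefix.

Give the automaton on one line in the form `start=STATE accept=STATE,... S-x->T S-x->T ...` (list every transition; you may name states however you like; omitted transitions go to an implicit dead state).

start=s0 accept=s4 s0-a->s5 s0-b->s1 s1-a->s2 s1-b->s5 s2-a->s3 s2-b->s5 s3-a->s5 s3-b->s4 s4-a->s4 s4-b->s4 s5-a->s5 s5-b->s5

Walk along `baab` while the input agrees: from s0 take `b` to s1, and so on. Any deviation drops to the rejecting sink s5. Once s4 is reached the prefix is confirmed and every continuation is accepted.
A 6-state machine:
        a   b  
>  s0   s5  s1 
   s1   s2  s5 
   s2   s3  s5 
   s3   s5  s4 
 * s4   s4  s4 
   s5   s5  s5 
(> = start, * = accepting)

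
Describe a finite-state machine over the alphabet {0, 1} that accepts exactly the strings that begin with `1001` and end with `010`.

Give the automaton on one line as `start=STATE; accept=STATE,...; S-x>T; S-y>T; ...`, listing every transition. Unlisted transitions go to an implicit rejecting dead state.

start=q0; accept=q9; q0-0>q1; q0-1>q2; q1-0>q1; q1-1>q3; q2-0>q4; q2-1>q5; q3-0>q6; q3-1>q5; q4-0>q7; q4-1>q3; q5-0>q1; q5-1>q5; q6-0>q1; q6-1>q3; q7-0>q1; q7-1>q8; q8-0>q9; q8-1>q10; q9-0>q11; q9-1>q8; q10-0>q11; q10-1>q10; q11-0>q11; q11-1>q8

Run two small machines in parallel and take their product. The first has 6 states tracking whether the input so far still matches the prefix `1001`; the second has 4 states tracking how much of the suffix `010` has currently been matched. A product state is a pair (one from each), accepting exactly when both do.
A 12-state machine:
          0    1  
>  q0     q1   q2 
   q1     q1   q3 
   q2     q4   q5 
   q3     q6   q5 
   q4     q7   q3 
   q5     q1   q5 
   q6     q1   q3 
   q7     q1   q8 
   q8     q9  q10 
 * q9    q11   q8 
   q10   q11  q10 
   q11   q11   q8 
(> = start, * = accepting)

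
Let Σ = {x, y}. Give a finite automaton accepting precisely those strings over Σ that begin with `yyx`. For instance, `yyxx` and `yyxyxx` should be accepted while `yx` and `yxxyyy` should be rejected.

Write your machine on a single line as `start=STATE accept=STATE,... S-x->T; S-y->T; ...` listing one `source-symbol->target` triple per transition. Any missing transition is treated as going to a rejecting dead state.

Check the first 3 symbols one by one: A through C record how many have matched `yyx` so far; any wrong symbol goes to the dead state E. After all 3 match we enter the accepting sink D.
With 5 states:
       x  y 
>  A   E  B 
   B   E  C 
   C   D  E 
 * D   D  D 
   E   E  E 
(> = start, * = accepting)

start=A; accept=D; A-x->E; A-y->B; B-x->E; B-y->C; C-x->D; C-y->E; D-x->D; D-y->D; E-x->E; E-y->E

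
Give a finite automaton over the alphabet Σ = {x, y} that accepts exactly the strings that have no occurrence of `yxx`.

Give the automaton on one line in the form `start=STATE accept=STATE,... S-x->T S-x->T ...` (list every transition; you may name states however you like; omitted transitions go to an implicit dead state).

start=s0 accept=s0,s1,s2 s0-x->s0 s0-y->s1 s1-x->s2 s1-y->s1 s2-x->s3 s2-y->s1 s3-x->s3 s3-y->s3

This is the complement of 'contains `yxx`'. Use the same substring-matching states — s0 through s3 holding how much of `yxx` has just been matched — but flip the accepting set: everything except the trap s3 accepts.
With 4 states:
        x   y  
>* s0   s0  s1 
 * s1   s2  s1 
 * s2   s3  s1 
   s3   s3  s3 
(> = start, * = accepting)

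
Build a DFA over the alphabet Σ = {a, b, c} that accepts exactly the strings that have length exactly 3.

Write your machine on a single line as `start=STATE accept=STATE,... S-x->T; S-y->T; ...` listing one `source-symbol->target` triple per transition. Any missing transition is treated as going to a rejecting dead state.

Count input length up to 4: every symbol moves from q0 toward q4, which means 'more than 3' and absorbs. Accept from {q3}.
5 states suffice.
        a   b   c  
>  q0   q1  q1  q1 
   q1   q2  q2  q2 
   q2   q3  q3  q3 
 * q3   q4  q4  q4 
   q4   q4  q4  q4 
(> = start, * = accepting)

start=q0; accept=q3; q0-a->q1; q0-b->q1; q0-c->q1; q1-a->q2; q1-b->q2; q1-c->q2; q2-a->q3; q2-b->q3; q2-c->q3; q3-a->q4; q3-b->q4; q3-c->q4; q4-a->q4; q4-b->q4; q4-c->q4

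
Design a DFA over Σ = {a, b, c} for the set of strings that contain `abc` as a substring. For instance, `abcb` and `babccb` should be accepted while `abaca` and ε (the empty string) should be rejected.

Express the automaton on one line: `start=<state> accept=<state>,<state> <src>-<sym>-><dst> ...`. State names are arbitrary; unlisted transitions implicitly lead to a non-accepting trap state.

States s0..s2 record the length of the longest prefix of `abc` that matches the current input suffix. Reaching s3 means `abc` has been seen, and we stay there forever. Accept from s3.
4 states suffice.
        a   b   c  
>  s0   s1  s0  s0 
   s1   s1  s2  s0 
   s2   s1  s0  s3 
 * s3   s3  s3  s3 
(> = start, * = accepting)

start=s0 accept=s3 s0-a->s1 s0-b->s0 s0-c->s0 s1-a->s1 s1-b->s2 s1-c->s0 s2-a->s1 s2-b->s0 s2-c->s3 s3-a->s3 s3-b->s3 s3-c->s3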